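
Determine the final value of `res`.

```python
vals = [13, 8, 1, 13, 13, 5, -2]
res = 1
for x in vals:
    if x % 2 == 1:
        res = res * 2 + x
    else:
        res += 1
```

x=13: odd, res = 1*2+13 = 15
x=8: not odd, res = 15+1 = 16
x=1: odd, res = 16*2+1 = 33
x=13: odd, res = 33*2+13 = 79
x=13: odd, res = 79*2+13 = 171
x=5: odd, res = 171*2+5 = 347
x=-2: not odd, res = 347+1 = 348

348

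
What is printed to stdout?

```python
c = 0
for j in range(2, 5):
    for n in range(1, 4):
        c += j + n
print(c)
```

45

j=2,n=1: c = 0+3 = 3
j=2,n=2: c = 3+4 = 7
j=2,n=3: c = 7+5 = 12
j=3,n=1: c = 12+4 = 16
j=3,n=2: c = 16+5 = 21
j=3,n=3: c = 21+6 = 27
j=4,n=1: c = 27+5 = 32
j=4,n=2: c = 32+6 = 38
j=4,n=3: c = 38+7 = 45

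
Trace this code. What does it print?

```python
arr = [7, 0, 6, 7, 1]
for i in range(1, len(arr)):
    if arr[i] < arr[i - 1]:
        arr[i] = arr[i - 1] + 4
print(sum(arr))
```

i=1: 0<7, arr[1] = 7+4 = 11 → [7, 11, 6, 7, 1]
i=2: 6<11, arr[2] = 11+4 = 15 → [7, 11, 15, 7, 1]
i=3: 7<15, arr[3] = 15+4 = 19 → [7, 11, 15, 19, 1]
i=4: 1<19, arr[4] = 19+4 = 23 → [7, 11, 15, 19, 23]
sum = 75

75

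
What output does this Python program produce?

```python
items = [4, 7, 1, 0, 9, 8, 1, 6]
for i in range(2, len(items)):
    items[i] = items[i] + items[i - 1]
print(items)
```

i=2: items[2] = 1+7 = 8 → [4, 7, 8, 0, 9, 8, 1, 6]
i=3: items[3] = 0+8 = 8 → [4, 7, 8, 8, 9, 8, 1, 6]
i=4: items[4] = 9+8 = 17 → [4, 7, 8, 8, 17, 8, 1, 6]
i=5: items[5] = 8+17 = 25 → [4, 7, 8, 8, 17, 25, 1, 6]
i=6: items[6] = 1+25 = 26 → [4, 7, 8, 8, 17, 25, 26, 6]
i=7: items[7] = 6+26 = 32 → [4, 7, 8, 8, 17, 25, 26, 32]

[4, 7, 8, 8, 17, 25, 26, 32]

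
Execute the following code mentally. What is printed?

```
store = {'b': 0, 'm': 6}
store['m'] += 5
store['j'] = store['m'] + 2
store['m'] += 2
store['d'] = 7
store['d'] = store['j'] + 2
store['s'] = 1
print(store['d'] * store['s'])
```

15

store['m'] = 6+5 = 11 → {'b': 0, 'm': 11}
store['j'] = store['m']+2 = 13 → {'b': 0, 'm': 11, 'j': 13}
store['m'] = 11+2 = 13 → {'b': 0, 'm': 13, 'j': 13}
store['d'] = 7 → {'b': 0, 'm': 13, 'j': 13, 'd': 7}
store['d'] = store['j']+2 = 15 → {'b': 0, 'm': 13, 'j': 13, 'd': 15}
store['s'] = 1 → {'b': 0, 'm': 13, 'j': 13, 'd': 15, 's': 1}
store['d']*store['s'] = 15*1 = 15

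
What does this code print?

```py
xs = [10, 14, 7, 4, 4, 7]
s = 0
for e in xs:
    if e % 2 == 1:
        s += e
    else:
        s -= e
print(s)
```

e=10: not odd, s = 0-10 = -10
e=14: not odd, s = (-10)-14 = -24
e=7: odd, s = (-24)+7 = -17
e=4: not odd, s = (-17)-4 = -21
e=4: not odd, s = (-21)-4 = -25
e=7: odd, s = (-25)+7 = -18

-18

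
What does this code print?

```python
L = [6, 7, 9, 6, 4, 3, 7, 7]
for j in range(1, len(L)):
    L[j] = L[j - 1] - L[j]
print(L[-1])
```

j=1: L[1] = 6-7 = -1 → [6, -1, 9, 6, 4, 3, 7, 7]
j=2: L[2] = (-1)-9 = -10 → [6, -1, -10, 6, 4, 3, 7, 7]
j=3: L[3] = (-10)-6 = -16 → [6, -1, -10, -16, 4, 3, 7, 7]
j=4: L[4] = (-16)-4 = -20 → [6, -1, -10, -16, -20, 3, 7, 7]
j=5: L[5] = (-20)-3 = -23 → [6, -1, -10, -16, -20, -23, 7, 7]
j=6: L[6] = (-23)-7 = -30 → [6, -1, -10, -16, -20, -23, -30, 7]
j=7: L[7] = (-30)-7 = -37 → [6, -1, -10, -16, -20, -23, -30, -37]

-37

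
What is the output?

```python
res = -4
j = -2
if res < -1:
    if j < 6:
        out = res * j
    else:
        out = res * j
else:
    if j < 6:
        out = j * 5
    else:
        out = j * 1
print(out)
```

8

res=-4, j=-2
res < -1 is True; j < 6 is True
→ out = res * j = 8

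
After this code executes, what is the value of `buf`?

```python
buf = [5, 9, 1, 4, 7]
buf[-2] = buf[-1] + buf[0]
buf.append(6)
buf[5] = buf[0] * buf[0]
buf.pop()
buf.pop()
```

buf[-2] = buf[-1]+buf[0] = 7+5 = 12 → [5, 9, 1, 12, 7]
append 6 → [5, 9, 1, 12, 7, 6]
buf[5] = buf[0]*buf[0] = 5*5 = 25 → [5, 9, 1, 12, 7, 25]
pop() removes 25 → [5, 9, 1, 12, 7]
pop() removes 7 → [5, 9, 1, 12]

[5, 9, 1, 12]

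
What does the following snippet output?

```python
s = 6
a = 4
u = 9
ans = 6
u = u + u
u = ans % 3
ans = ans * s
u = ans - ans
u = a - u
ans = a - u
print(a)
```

u = 9+9 = 18
u = 6%3 = 0
ans = 6*6 = 36
u = 36-36 = 0
u = 4-0 = 4
ans = 4-4 = 0

4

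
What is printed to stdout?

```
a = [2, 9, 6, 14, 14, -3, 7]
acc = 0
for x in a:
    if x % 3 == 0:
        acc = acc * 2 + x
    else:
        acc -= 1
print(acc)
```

x=2: not %3==0, acc = 0-1 = -1
x=9: %3==0, acc = (-1)*2+9 = 7
x=6: %3==0, acc = 7*2+6 = 20
x=14: not %3==0, acc = 20-1 = 19
x=14: not %3==0, acc = 19-1 = 18
x=-3: %3==0, acc = 18*2+(-3) = 33
x=7: not %3==0, acc = 33-1 = 32

32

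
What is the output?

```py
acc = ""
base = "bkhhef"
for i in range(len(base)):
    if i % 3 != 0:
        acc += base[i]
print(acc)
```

i=0: skip
i=1: add 'k' → 'k'
i=2: add 'h' → 'kh'
i=3: skip
i=4: add 'e' → 'khe'
i=5: add 'f' → 'khef'

khef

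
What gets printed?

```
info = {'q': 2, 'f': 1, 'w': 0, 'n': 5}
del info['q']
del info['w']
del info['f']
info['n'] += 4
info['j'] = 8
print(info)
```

del 'q' → {'f': 1, 'w': 0, 'n': 5}
del 'w' → {'f': 1, 'n': 5}
del 'f' → {'n': 5}
info['n'] = 5+4 = 9 → {'n': 9}
info['j'] = 8 → {'n': 9, 'j': 8}

{'n': 9, 'j': 8}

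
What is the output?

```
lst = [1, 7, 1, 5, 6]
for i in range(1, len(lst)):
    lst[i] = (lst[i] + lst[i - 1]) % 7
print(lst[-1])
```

6

i=1: lst[1] = (7+1)%7 = 1 → [1, 1, 1, 5, 6]
i=2: lst[2] = (1+1)%7 = 2 → [1, 1, 2, 5, 6]
i=3: lst[3] = (5+2)%7 = 0 → [1, 1, 2, 0, 6]
i=4: lst[4] = (6+0)%7 = 6 → [1, 1, 2, 0, 6]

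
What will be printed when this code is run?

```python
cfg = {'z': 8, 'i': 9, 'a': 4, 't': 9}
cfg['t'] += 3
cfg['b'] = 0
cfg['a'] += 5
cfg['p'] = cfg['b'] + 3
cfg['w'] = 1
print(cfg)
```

cfg['t'] = 9+3 = 12 → {'z': 8, 'i': 9, 'a': 4, 't': 12}
cfg['b'] = 0 → {'z': 8, 'i': 9, 'a': 4, 't': 12, 'b': 0}
cfg['a'] = 4+5 = 9 → {'z': 8, 'i': 9, 'a': 9, 't': 12, 'b': 0}
cfg['p'] = cfg['b']+3 = 3 → {'z': 8, 'i': 9, 'a': 9, 't': 12, 'b': 0, 'p': 3}
cfg['w'] = 1 → {'z': 8, 'i': 9, 'a': 9, 't': 12, 'b': 0, 'p': 3, 'w': 1}

{'z': 8, 'i': 9, 'a': 9, 't': 12, 'b': 0, 'p': 3, 'w': 1}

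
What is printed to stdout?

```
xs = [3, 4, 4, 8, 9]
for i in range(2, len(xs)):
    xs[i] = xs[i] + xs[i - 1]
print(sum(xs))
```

56

i=2: xs[2] = 4+4 = 8 → [3, 4, 8, 8, 9]
i=3: xs[3] = 8+8 = 16 → [3, 4, 8, 16, 9]
i=4: xs[4] = 9+16 = 25 → [3, 4, 8, 16, 25]
sum = 56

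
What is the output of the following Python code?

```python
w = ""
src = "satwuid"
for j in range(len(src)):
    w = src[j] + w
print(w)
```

diuwtas

j=0: prepend 's' → 's'
j=1: prepend 'a' → 'as'
j=2: prepend 't' → 'tas'
j=3: prepend 'w' → 'wtas'
j=4: prepend 'u' → 'uwtas'
j=5: prepend 'i' → 'iuwtas'
j=6: prepend 'd' → 'diuwtas'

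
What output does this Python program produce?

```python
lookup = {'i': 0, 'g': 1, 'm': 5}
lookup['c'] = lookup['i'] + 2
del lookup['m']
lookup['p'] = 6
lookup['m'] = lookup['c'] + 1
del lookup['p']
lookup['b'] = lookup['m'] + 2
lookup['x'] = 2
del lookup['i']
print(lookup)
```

{'g': 1, 'c': 2, 'm': 3, 'b': 5, 'x': 2}

lookup['c'] = lookup['i']+2 = 2 → {'i': 0, 'g': 1, 'm': 5, 'c': 2}
del 'm' → {'i': 0, 'g': 1, 'c': 2}
lookup['p'] = 6 → {'i': 0, 'g': 1, 'c': 2, 'p': 6}
lookup['m'] = lookup['c']+1 = 3 → {'i': 0, 'g': 1, 'c': 2, 'p': 6, 'm': 3}
del 'p' → {'i': 0, 'g': 1, 'c': 2, 'm': 3}
lookup['b'] = lookup['m']+2 = 5 → {'i': 0, 'g': 1, 'c': 2, 'm': 3, 'b': 5}
lookup['x'] = 2 → {'i': 0, 'g': 1, 'c': 2, 'm': 3, 'b': 5, 'x': 2}
del 'i' → {'g': 1, 'c': 2, 'm': 3, 'b': 5, 'x': 2}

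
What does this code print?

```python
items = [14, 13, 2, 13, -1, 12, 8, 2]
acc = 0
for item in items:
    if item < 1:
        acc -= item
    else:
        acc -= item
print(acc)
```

-63

item=14: not <1, acc = 0-14 = -14
item=13: not <1, acc = (-14)-13 = -27
item=2: not <1, acc = (-27)-2 = -29
item=13: not <1, acc = (-29)-13 = -42
item=-1: <1, acc = (-42)-(-1) = -41
item=12: not <1, acc = (-41)-12 = -53
item=8: not <1, acc = (-53)-8 = -61
item=2: not <1, acc = (-61)-2 = -63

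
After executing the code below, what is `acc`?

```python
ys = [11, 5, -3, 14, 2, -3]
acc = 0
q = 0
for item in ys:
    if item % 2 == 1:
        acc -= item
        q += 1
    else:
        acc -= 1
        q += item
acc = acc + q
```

item=11: odd, acc = 0-11 = -11; q=1
item=5: odd, acc = (-11)-5 = -16; q=2
item=-3: odd, acc = (-16)-(-3) = -13; q=3
item=14: not odd, acc = (-13)-1 = -14; q=17
item=2: not odd, acc = (-14)-1 = -15; q=19
item=-3: odd, acc = (-15)-(-3) = -12; q=20
acc+q = (-12)+20 = 8

8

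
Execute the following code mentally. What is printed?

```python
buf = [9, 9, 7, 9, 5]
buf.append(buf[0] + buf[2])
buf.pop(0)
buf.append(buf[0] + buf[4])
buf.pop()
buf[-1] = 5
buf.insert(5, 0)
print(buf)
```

append buf[0]+buf[2] = 9+7 = 16 → [9, 9, 7, 9, 5, 16]
pop(0) removes 9 → [9, 7, 9, 5, 16]
append buf[0]+buf[4] = 9+16 = 25 → [9, 7, 9, 5, 16, 25]
pop() removes 25 → [9, 7, 9, 5, 16]
buf[-1] = 5 → [9, 7, 9, 5, 5]
insert 0 at 5 → [9, 7, 9, 5, 5, 0]

[9, 7, 9, 5, 5, 0]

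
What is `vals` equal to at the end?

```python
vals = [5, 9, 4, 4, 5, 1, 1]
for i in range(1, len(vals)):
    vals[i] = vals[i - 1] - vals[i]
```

i=1: vals[1] = 5-9 = -4 → [5, -4, 4, 4, 5, 1, 1]
i=2: vals[2] = (-4)-4 = -8 → [5, -4, -8, 4, 5, 1, 1]
i=3: vals[3] = (-8)-4 = -12 → [5, -4, -8, -12, 5, 1, 1]
i=4: vals[4] = (-12)-5 = -17 → [5, -4, -8, -12, -17, 1, 1]
i=5: vals[5] = (-17)-1 = -18 → [5, -4, -8, -12, -17, -18, 1]
i=6: vals[6] = (-18)-1 = -19 → [5, -4, -8, -12, -17, -18, -19]

[5, -4, -8, -12, -17, -18, -19]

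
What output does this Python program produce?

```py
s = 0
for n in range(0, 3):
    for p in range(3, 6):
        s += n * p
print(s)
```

n=0,p=3: s = 0+0 = 0
n=0,p=4: s = 0+0 = 0
n=0,p=5: s = 0+0 = 0
n=1,p=3: s = 0+3 = 3
n=1,p=4: s = 3+4 = 7
n=1,p=5: s = 7+5 = 12
n=2,p=3: s = 12+6 = 18
n=2,p=4: s = 18+8 = 26
n=2,p=5: s = 26+10 = 36

36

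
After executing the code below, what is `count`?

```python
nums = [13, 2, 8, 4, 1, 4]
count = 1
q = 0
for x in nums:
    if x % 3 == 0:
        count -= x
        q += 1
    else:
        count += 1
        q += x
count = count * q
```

x=13: not %3==0, count = 1+1 = 2; q=13
x=2: not %3==0, count = 2+1 = 3; q=15
x=8: not %3==0, count = 3+1 = 4; q=23
x=4: not %3==0, count = 4+1 = 5; q=27
x=1: not %3==0, count = 5+1 = 6; q=28
x=4: not %3==0, count = 6+1 = 7; q=32
count*q = 7*32 = 224

224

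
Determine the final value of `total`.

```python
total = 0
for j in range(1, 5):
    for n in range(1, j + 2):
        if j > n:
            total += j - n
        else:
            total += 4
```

42

j=1,n=1: not 1>1, total = 0+4 = 4
j=1,n=2: not 1>2, total = 4+4 = 8
j=2,n=1: 2>1, total = 8+1 = 9
j=2,n=2: not 2>2, total = 9+4 = 13
j=2,n=3: not 2>3, total = 13+4 = 17
j=3,n=1: 3>1, total = 17+2 = 19
j=3,n=2: 3>2, total = 19+1 = 20
j=3,n=3: not 3>3, total = 20+4 = 24
j=3,n=4: not 3>4, total = 24+4 = 28
j=4,n=1: 4>1, total = 28+3 = 31
j=4,n=2: 4>2, total = 31+2 = 33
j=4,n=3: 4>3, total = 33+1 = 34
j=4,n=4: not 4>4, total = 34+4 = 38
j=4,n=5: not 4>5, total = 38+4 = 42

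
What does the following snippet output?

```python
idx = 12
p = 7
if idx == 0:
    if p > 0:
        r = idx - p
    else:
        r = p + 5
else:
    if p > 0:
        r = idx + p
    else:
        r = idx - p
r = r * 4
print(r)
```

76

idx=12, p=7
idx == 0 is False; p > 0 is True
→ r = idx + p = 19
r = 19*4 = 76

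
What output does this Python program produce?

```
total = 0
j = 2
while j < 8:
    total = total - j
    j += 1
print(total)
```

j=2: total = 0-2 = -2
j=3: total = (-2)-3 = -5
j=4: total = (-5)-4 = -9
j=5: total = (-9)-5 = -14
j=6: total = (-14)-6 = -20
j=7: total = (-20)-7 = -27

-27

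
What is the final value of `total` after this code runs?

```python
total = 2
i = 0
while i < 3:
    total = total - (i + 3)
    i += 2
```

-6

i=0: total = 2-3 = -1
i=2: total = (-1)-5 = -6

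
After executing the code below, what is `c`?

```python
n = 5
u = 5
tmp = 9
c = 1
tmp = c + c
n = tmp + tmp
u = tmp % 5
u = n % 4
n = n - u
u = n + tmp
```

tmp = 1+1 = 2
n = 2+2 = 4
u = 2%5 = 2
u = 4%4 = 0
n = 4-0 = 4
u = 4+2 = 6

1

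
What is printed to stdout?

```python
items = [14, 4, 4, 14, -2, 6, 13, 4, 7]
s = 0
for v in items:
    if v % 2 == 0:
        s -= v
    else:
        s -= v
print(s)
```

v=14: even, s = 0-14 = -14
v=4: even, s = (-14)-4 = -18
v=4: even, s = (-18)-4 = -22
v=14: even, s = (-22)-14 = -36
v=-2: even, s = (-36)-(-2) = -34
v=6: even, s = (-34)-6 = -40
v=13: not even, s = (-40)-13 = -53
v=4: even, s = (-53)-4 = -57
v=7: not even, s = (-57)-7 = -64

-64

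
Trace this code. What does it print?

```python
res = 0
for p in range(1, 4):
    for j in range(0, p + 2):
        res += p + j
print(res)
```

p=1,j=0: res = 0+1 = 1
p=1,j=1: res = 1+2 = 3
p=1,j=2: res = 3+3 = 6
p=2,j=0: res = 6+2 = 8
p=2,j=1: res = 8+3 = 11
p=2,j=2: res = 11+4 = 15
p=2,j=3: res = 15+5 = 20
p=3,j=0: res = 20+3 = 23
p=3,j=1: res = 23+4 = 27
p=3,j=2: res = 27+5 = 32
p=3,j=3: res = 32+6 = 38
p=3,j=4: res = 38+7 = 45

45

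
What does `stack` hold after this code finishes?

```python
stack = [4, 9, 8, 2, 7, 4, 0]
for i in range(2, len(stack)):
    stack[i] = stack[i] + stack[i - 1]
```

i=2: stack[2] = 8+9 = 17 → [4, 9, 17, 2, 7, 4, 0]
i=3: stack[3] = 2+17 = 19 → [4, 9, 17, 19, 7, 4, 0]
i=4: stack[4] = 7+19 = 26 → [4, 9, 17, 19, 26, 4, 0]
i=5: stack[5] = 4+26 = 30 → [4, 9, 17, 19, 26, 30, 0]
i=6: stack[6] = 0+30 = 30 → [4, 9, 17, 19, 26, 30, 30]

[4, 9, 17, 19, 26, 30, 30]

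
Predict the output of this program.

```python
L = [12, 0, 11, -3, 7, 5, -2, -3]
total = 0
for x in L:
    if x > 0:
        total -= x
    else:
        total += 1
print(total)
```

x=12: >0, total = 0-12 = -12
x=0: not >0, total = (-12)+1 = -11
x=11: >0, total = (-11)-11 = -22
x=-3: not >0, total = (-22)+1 = -21
x=7: >0, total = (-21)-7 = -28
x=5: >0, total = (-28)-5 = -33
x=-2: not >0, total = (-33)+1 = -32
x=-3: not >0, total = (-32)+1 = -31

-31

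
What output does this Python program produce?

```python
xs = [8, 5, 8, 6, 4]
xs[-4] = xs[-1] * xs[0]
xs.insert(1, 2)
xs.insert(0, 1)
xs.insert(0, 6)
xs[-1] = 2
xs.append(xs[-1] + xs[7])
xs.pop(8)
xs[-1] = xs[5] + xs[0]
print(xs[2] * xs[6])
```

xs[-4] = xs[-1]*xs[0] = 4*8 = 32 → [8, 32, 8, 6, 4]
insert 2 at 1 → [8, 2, 32, 8, 6, 4]
insert 1 at 0 → [1, 8, 2, 32, 8, 6, 4]
insert 6 at 0 → [6, 1, 8, 2, 32, 8, 6, 4]
xs[-1] = 2 → [6, 1, 8, 2, 32, 8, 6, 2]
append xs[-1]+xs[7] = 2+2 = 4 → [6, 1, 8, 2, 32, 8, 6, 2, 4]
pop(8) removes 4 → [6, 1, 8, 2, 32, 8, 6, 2]
xs[-1] = xs[5]+xs[0] = 8+6 = 14 → [6, 1, 8, 2, 32, 8, 6, 14]
xs[2]*xs[6] = 8*6 = 48

48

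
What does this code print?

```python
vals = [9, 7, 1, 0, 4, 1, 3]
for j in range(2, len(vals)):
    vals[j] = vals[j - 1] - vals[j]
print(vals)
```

[9, 7, 6, 6, 2, 1, -2]

j=2: vals[2] = 7-1 = 6 → [9, 7, 6, 0, 4, 1, 3]
j=3: vals[3] = 6-0 = 6 → [9, 7, 6, 6, 4, 1, 3]
j=4: vals[4] = 6-4 = 2 → [9, 7, 6, 6, 2, 1, 3]
j=5: vals[5] = 2-1 = 1 → [9, 7, 6, 6, 2, 1, 3]
j=6: vals[6] = 1-3 = -2 → [9, 7, 6, 6, 2, 1, -2]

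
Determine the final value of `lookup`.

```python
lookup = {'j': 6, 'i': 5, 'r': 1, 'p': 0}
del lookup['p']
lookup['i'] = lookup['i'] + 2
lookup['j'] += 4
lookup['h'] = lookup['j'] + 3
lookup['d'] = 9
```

del 'p' → {'j': 6, 'i': 5, 'r': 1}
lookup['i'] = lookup['i']+2 = 7 → {'j': 6, 'i': 7, 'r': 1}
lookup['j'] = 6+4 = 10 → {'j': 10, 'i': 7, 'r': 1}
lookup['h'] = lookup['j']+3 = 13 → {'j': 10, 'i': 7, 'r': 1, 'h': 13}
lookup['d'] = 9 → {'j': 10, 'i': 7, 'r': 1, 'h': 13, 'd': 9}

{'j': 10, 'i': 7, 'r': 1, 'h': 13, 'd': 9}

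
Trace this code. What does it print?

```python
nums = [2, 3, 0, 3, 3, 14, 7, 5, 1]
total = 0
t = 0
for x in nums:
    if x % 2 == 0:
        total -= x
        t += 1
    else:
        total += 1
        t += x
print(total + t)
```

15

x=2: even, total = 0-2 = -2; t=1
x=3: not even, total = (-2)+1 = -1; t=4
x=0: even, total = (-1)-0 = -1; t=5
x=3: not even, total = (-1)+1 = 0; t=8
x=3: not even, total = 0+1 = 1; t=11
x=14: even, total = 1-14 = -13; t=12
x=7: not even, total = (-13)+1 = -12; t=19
x=5: not even, total = (-12)+1 = -11; t=24
x=1: not even, total = (-11)+1 = -10; t=25
total+t = (-10)+25 = 15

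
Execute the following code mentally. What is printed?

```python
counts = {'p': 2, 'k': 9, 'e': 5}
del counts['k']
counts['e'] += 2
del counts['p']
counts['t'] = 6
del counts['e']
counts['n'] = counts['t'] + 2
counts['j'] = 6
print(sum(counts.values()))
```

20

del 'k' → {'p': 2, 'e': 5}
counts['e'] = 5+2 = 7 → {'p': 2, 'e': 7}
del 'p' → {'e': 7}
counts['t'] = 6 → {'e': 7, 't': 6}
del 'e' → {'t': 6}
counts['n'] = counts['t']+2 = 8 → {'t': 6, 'n': 8}
counts['j'] = 6 → {'t': 6, 'n': 8, 'j': 6}
sum of values = 20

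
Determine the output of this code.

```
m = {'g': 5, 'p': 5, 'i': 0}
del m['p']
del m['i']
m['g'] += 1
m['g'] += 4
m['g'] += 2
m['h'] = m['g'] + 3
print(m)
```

{'g': 12, 'h': 15}

del 'p' → {'g': 5, 'i': 0}
del 'i' → {'g': 5}
m['g'] = 5+1 = 6 → {'g': 6}
m['g'] = 6+4 = 10 → {'g': 10}
m['g'] = 10+2 = 12 → {'g': 12}
m['h'] = m['g']+3 = 15 → {'g': 12, 'h': 15}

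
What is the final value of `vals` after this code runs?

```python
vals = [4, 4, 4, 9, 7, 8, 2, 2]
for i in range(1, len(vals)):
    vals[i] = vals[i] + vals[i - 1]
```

[4, 8, 12, 21, 28, 36, 38, 40]

i=1: vals[1] = 4+4 = 8 → [4, 8, 4, 9, 7, 8, 2, 2]
i=2: vals[2] = 4+8 = 12 → [4, 8, 12, 9, 7, 8, 2, 2]
i=3: vals[3] = 9+12 = 21 → [4, 8, 12, 21, 7, 8, 2, 2]
i=4: vals[4] = 7+21 = 28 → [4, 8, 12, 21, 28, 8, 2, 2]
i=5: vals[5] = 8+28 = 36 → [4, 8, 12, 21, 28, 36, 2, 2]
i=6: vals[6] = 2+36 = 38 → [4, 8, 12, 21, 28, 36, 38, 2]
i=7: vals[7] = 2+38 = 40 → [4, 8, 12, 21, 28, 36, 38, 40]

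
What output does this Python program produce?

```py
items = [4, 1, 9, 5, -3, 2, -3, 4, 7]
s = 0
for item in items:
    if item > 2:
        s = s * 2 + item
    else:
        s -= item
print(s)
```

item=4: >2, s = 0*2+4 = 4
item=1: not >2, s = 4-1 = 3
item=9: >2, s = 3*2+9 = 15
item=5: >2, s = 15*2+5 = 35
item=-3: not >2, s = 35-(-3) = 38
item=2: not >2, s = 38-2 = 36
item=-3: not >2, s = 36-(-3) = 39
item=4: >2, s = 39*2+4 = 82
item=7: >2, s = 82*2+7 = 171

171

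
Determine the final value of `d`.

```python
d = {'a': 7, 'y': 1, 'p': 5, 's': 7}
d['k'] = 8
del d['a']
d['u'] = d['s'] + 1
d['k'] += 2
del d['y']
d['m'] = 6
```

{'p': 5, 's': 7, 'k': 10, 'u': 8, 'm': 6}

d['k'] = 8 → {'a': 7, 'y': 1, 'p': 5, 's': 7, 'k': 8}
del 'a' → {'y': 1, 'p': 5, 's': 7, 'k': 8}
d['u'] = d['s']+1 = 8 → {'y': 1, 'p': 5, 's': 7, 'k': 8, 'u': 8}
d['k'] = 8+2 = 10 → {'y': 1, 'p': 5, 's': 7, 'k': 10, 'u': 8}
del 'y' → {'p': 5, 's': 7, 'k': 10, 'u': 8}
d['m'] = 6 → {'p': 5, 's': 7, 'k': 10, 'u': 8, 'm': 6}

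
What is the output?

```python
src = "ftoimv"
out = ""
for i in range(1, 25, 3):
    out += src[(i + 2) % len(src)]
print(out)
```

i=1: add src[3]='i' → 'i'
i=4: add src[0]='f' → 'if'
i=7: add src[3]='i' → 'ifi'
i=10: add src[0]='f' → 'ifif'
i=13: add src[3]='i' → 'ififi'
i=16: add src[0]='f' → 'ififif'
i=19: add src[3]='i' → 'ifififi'
i=22: add src[0]='f' → 'ifififif'

ifififif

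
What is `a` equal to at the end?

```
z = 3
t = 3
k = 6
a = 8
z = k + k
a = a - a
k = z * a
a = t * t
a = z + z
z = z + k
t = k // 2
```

z = 6+6 = 12
a = 8-8 = 0
k = 12*0 = 0
a = 3*3 = 9
a = 12+12 = 24
z = 12+0 = 12
t = 0//2 = 0

24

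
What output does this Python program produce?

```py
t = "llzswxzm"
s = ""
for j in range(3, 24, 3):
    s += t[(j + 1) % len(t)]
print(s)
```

wmzxlsz

j=3: add t[4]='w' → 'w'
j=6: add t[7]='m' → 'wm'
j=9: add t[2]='z' → 'wmz'
j=12: add t[5]='x' → 'wmzx'
j=15: add t[0]='l' → 'wmzxl'
j=18: add t[3]='s' → 'wmzxls'
j=21: add t[6]='z' → 'wmzxlsz'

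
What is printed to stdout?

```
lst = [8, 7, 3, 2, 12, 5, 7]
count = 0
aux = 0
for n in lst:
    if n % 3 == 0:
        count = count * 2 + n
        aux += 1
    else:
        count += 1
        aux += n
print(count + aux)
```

61

n=8: not %3==0, count = 0+1 = 1; aux=8
n=7: not %3==0, count = 1+1 = 2; aux=15
n=3: %3==0, count = 2*2+3 = 7; aux=16
n=2: not %3==0, count = 7+1 = 8; aux=18
n=12: %3==0, count = 8*2+12 = 28; aux=19
n=5: not %3==0, count = 28+1 = 29; aux=24
n=7: not %3==0, count = 29+1 = 30; aux=31
count+aux = 30+31 = 61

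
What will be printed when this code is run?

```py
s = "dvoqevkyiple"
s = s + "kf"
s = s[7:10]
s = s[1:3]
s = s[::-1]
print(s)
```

pi

+ 'kf' → 'dvoqevkyiplekf'
slice [7:10] → 'yip'
slice [1:3] → 'ip'
reverse → 'pi'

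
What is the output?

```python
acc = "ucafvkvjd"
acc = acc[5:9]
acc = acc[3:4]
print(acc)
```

slice [5:9] → 'kvjd'
slice [3:4] → 'd'

d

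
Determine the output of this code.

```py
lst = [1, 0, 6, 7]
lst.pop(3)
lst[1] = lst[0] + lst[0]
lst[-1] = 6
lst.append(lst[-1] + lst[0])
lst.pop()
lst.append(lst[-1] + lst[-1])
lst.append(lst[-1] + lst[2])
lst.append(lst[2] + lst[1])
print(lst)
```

pop(3) removes 7 → [1, 0, 6]
lst[1] = lst[0]+lst[0] = 1+1 = 2 → [1, 2, 6]
lst[-1] = 6 → [1, 2, 6]
append lst[-1]+lst[0] = 6+1 = 7 → [1, 2, 6, 7]
pop() removes 7 → [1, 2, 6]
append lst[-1]+lst[-1] = 6+6 = 12 → [1, 2, 6, 12]
append lst[-1]+lst[2] = 12+6 = 18 → [1, 2, 6, 12, 18]
append lst[2]+lst[1] = 6+2 = 8 → [1, 2, 6, 12, 18, 8]

[1, 2, 6, 12, 18, 8]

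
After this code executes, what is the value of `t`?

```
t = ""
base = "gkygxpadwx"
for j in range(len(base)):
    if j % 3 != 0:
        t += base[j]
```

j=0: skip
j=1: add 'k' → 'k'
j=2: add 'y' → 'ky'
j=3: skip
j=4: add 'x' → 'kyx'
j=5: add 'p' → 'kyxp'
j=6: skip
j=7: add 'd' → 'kyxpd'
j=8: add 'w' → 'kyxpdw'
j=9: skip

'kyxpdw'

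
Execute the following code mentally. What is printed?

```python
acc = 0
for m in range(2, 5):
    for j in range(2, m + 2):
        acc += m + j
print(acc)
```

m=2,j=2: acc = 0+4 = 4
m=2,j=3: acc = 4+5 = 9
m=3,j=2: acc = 9+5 = 14
m=3,j=3: acc = 14+6 = 20
m=3,j=4: acc = 20+7 = 27
m=4,j=2: acc = 27+6 = 33
m=4,j=3: acc = 33+7 = 40
m=4,j=4: acc = 40+8 = 48
m=4,j=5: acc = 48+9 = 57

57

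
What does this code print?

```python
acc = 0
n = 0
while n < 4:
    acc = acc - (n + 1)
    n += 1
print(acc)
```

n=0: acc = 0-1 = -1
n=1: acc = (-1)-2 = -3
n=2: acc = (-3)-3 = -6
n=3: acc = (-6)-4 = -10

-10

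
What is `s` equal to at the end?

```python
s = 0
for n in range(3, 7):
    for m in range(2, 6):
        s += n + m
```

n=3,m=2: s = 0+5 = 5
n=3,m=3: s = 5+6 = 11
n=3,m=4: s = 11+7 = 18
n=3,m=5: s = 18+8 = 26
n=4,m=2: s = 26+6 = 32
n=4,m=3: s = 32+7 = 39
n=4,m=4: s = 39+8 = 47
n=4,m=5: s = 47+9 = 56
n=5,m=2: s = 56+7 = 63
n=5,m=3: s = 63+8 = 71
n=5,m=4: s = 71+9 = 80
n=5,m=5: s = 80+10 = 90
n=6,m=2: s = 90+8 = 98
n=6,m=3: s = 98+9 = 107
n=6,m=4: s = 107+10 = 117
n=6,m=5: s = 117+11 = 128

128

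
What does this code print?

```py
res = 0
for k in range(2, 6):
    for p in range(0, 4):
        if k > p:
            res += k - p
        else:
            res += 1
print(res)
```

k=2,p=0: 2>0, res = 0+2 = 2
k=2,p=1: 2>1, res = 2+1 = 3
k=2,p=2: not 2>2, res = 3+1 = 4
k=2,p=3: not 2>3, res = 4+1 = 5
k=3,p=0: 3>0, res = 5+3 = 8
k=3,p=1: 3>1, res = 8+2 = 10
k=3,p=2: 3>2, res = 10+1 = 11
k=3,p=3: not 3>3, res = 11+1 = 12
k=4,p=0: 4>0, res = 12+4 = 16
k=4,p=1: 4>1, res = 16+3 = 19
k=4,p=2: 4>2, res = 19+2 = 21
k=4,p=3: 4>3, res = 21+1 = 22
k=5,p=0: 5>0, res = 22+5 = 27
k=5,p=1: 5>1, res = 27+4 = 31
k=5,p=2: 5>2, res = 31+3 = 34
k=5,p=3: 5>3, res = 34+2 = 36

36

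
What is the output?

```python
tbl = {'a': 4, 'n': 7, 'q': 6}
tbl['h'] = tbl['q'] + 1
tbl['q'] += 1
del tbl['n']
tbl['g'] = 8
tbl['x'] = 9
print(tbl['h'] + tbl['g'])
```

15

tbl['h'] = tbl['q']+1 = 7 → {'a': 4, 'n': 7, 'q': 6, 'h': 7}
tbl['q'] = 6+1 = 7 → {'a': 4, 'n': 7, 'q': 7, 'h': 7}
del 'n' → {'a': 4, 'q': 7, 'h': 7}
tbl['g'] = 8 → {'a': 4, 'q': 7, 'h': 7, 'g': 8}
tbl['x'] = 9 → {'a': 4, 'q': 7, 'h': 7, 'g': 8, 'x': 9}
tbl['h']+tbl['g'] = 7+8 = 15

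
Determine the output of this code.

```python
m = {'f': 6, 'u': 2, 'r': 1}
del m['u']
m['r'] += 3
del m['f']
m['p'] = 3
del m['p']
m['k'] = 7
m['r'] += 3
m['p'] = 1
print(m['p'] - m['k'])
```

-6

del 'u' → {'f': 6, 'r': 1}
m['r'] = 1+3 = 4 → {'f': 6, 'r': 4}
del 'f' → {'r': 4}
m['p'] = 3 → {'r': 4, 'p': 3}
del 'p' → {'r': 4}
m['k'] = 7 → {'r': 4, 'k': 7}
m['r'] = 4+3 = 7 → {'r': 7, 'k': 7}
m['p'] = 1 → {'r': 7, 'k': 7, 'p': 1}
m['p']-m['k'] = 1-7 = -6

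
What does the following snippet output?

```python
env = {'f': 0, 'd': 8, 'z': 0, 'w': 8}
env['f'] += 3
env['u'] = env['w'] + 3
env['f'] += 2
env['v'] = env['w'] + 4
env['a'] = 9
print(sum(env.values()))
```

env['f'] = 0+3 = 3 → {'f': 3, 'd': 8, 'z': 0, 'w': 8}
env['u'] = env['w']+3 = 11 → {'f': 3, 'd': 8, 'z': 0, 'w': 8, 'u': 11}
env['f'] = 3+2 = 5 → {'f': 5, 'd': 8, 'z': 0, 'w': 8, 'u': 11}
env['v'] = env['w']+4 = 12 → {'f': 5, 'd': 8, 'z': 0, 'w': 8, 'u': 11, 'v': 12}
env['a'] = 9 → {'f': 5, 'd': 8, 'z': 0, 'w': 8, 'u': 11, 'v': 12, 'a': 9}
sum of values = 53

53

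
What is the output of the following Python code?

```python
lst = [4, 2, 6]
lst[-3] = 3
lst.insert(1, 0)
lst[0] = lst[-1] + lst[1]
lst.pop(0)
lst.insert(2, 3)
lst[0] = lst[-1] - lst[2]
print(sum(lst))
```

14

lst[-3] = 3 → [3, 2, 6]
insert 0 at 1 → [3, 0, 2, 6]
lst[0] = lst[-1]+lst[1] = 6+0 = 6 → [6, 0, 2, 6]
pop(0) removes 6 → [0, 2, 6]
insert 3 at 2 → [0, 2, 3, 6]
lst[0] = lst[-1]-lst[2] = 6-3 = 3 → [3, 2, 3, 6]
sum = 14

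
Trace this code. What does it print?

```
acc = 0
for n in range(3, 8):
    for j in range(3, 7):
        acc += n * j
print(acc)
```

450

n=3,j=3: acc = 0+9 = 9
n=3,j=4: acc = 9+12 = 21
n=3,j=5: acc = 21+15 = 36
n=3,j=6: acc = 36+18 = 54
n=4,j=3: acc = 54+12 = 66
n=4,j=4: acc = 66+16 = 82
n=4,j=5: acc = 82+20 = 102
n=4,j=6: acc = 102+24 = 126
n=5,j=3: acc = 126+15 = 141
n=5,j=4: acc = 141+20 = 161
n=5,j=5: acc = 161+25 = 186
n=5,j=6: acc = 186+30 = 216
n=6,j=3: acc = 216+18 = 234
n=6,j=4: acc = 234+24 = 258
n=6,j=5: acc = 258+30 = 288
n=6,j=6: acc = 288+36 = 324
n=7,j=3: acc = 324+21 = 345
n=7,j=4: acc = 345+28 = 373
n=7,j=5: acc = 373+35 = 408
n=7,j=6: acc = 408+42 = 450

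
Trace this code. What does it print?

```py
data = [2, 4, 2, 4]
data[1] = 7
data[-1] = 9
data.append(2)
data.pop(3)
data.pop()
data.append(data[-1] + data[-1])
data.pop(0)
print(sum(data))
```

data[1] = 7 → [2, 7, 2, 4]
data[-1] = 9 → [2, 7, 2, 9]
append 2 → [2, 7, 2, 9, 2]
pop(3) removes 9 → [2, 7, 2, 2]
pop() removes 2 → [2, 7, 2]
append data[-1]+data[-1] = 2+2 = 4 → [2, 7, 2, 4]
pop(0) removes 2 → [7, 2, 4]
sum = 13

13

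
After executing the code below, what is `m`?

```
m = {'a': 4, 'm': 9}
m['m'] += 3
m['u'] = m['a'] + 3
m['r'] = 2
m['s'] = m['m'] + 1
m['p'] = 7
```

m['m'] = 9+3 = 12 → {'a': 4, 'm': 12}
m['u'] = m['a']+3 = 7 → {'a': 4, 'm': 12, 'u': 7}
m['r'] = 2 → {'a': 4, 'm': 12, 'u': 7, 'r': 2}
m['s'] = m['m']+1 = 13 → {'a': 4, 'm': 12, 'u': 7, 'r': 2, 's': 13}
m['p'] = 7 → {'a': 4, 'm': 12, 'u': 7, 'r': 2, 's': 13, 'p': 7}

{'a': 4, 'm': 12, 'u': 7, 'r': 2, 's': 13, 'p': 7}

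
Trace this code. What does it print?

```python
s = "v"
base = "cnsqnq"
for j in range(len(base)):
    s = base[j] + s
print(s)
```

j=0: prepend 'c' → 'cv'
j=1: prepend 'n' → 'ncv'
j=2: prepend 's' → 'sncv'
j=3: prepend 'q' → 'qsncv'
j=4: prepend 'n' → 'nqsncv'
j=5: prepend 'q' → 'qnqsncv'

qnqsncv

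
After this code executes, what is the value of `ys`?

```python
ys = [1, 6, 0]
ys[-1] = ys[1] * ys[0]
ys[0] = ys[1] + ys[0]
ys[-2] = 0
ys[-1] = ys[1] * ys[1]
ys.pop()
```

[7, 0]

ys[-1] = ys[1]*ys[0] = 6*1 = 6 → [1, 6, 6]
ys[0] = ys[1]+ys[0] = 6+1 = 7 → [7, 6, 6]
ys[-2] = 0 → [7, 0, 6]
ys[-1] = ys[1]*ys[1] = 0*0 = 0 → [7, 0, 0]
pop() removes 0 → [7, 0]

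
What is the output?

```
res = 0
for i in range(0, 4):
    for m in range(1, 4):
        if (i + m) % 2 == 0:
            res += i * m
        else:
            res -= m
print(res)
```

8

i=0,m=1: odd sum, res = 0-1 = -1
i=0,m=2: even sum, res = (-1)+0 = -1
i=0,m=3: odd sum, res = (-1)-3 = -4
i=1,m=1: even sum, res = (-4)+1 = -3
i=1,m=2: odd sum, res = (-3)-2 = -5
i=1,m=3: even sum, res = (-5)+3 = -2
i=2,m=1: odd sum, res = (-2)-1 = -3
i=2,m=2: even sum, res = (-3)+4 = 1
i=2,m=3: odd sum, res = 1-3 = -2
i=3,m=1: even sum, res = (-2)+3 = 1
i=3,m=2: odd sum, res = 1-2 = -1
i=3,m=3: even sum, res = (-1)+9 = 8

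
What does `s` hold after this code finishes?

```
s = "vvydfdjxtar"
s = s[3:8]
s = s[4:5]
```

'x'

slice [3:8] → 'dfdjx'
slice [4:5] → 'x'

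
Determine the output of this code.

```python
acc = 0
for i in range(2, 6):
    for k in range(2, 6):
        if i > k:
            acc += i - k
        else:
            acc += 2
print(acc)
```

i=2,k=2: not 2>2, acc = 0+2 = 2
i=2,k=3: not 2>3, acc = 2+2 = 4
i=2,k=4: not 2>4, acc = 4+2 = 6
i=2,k=5: not 2>5, acc = 6+2 = 8
i=3,k=2: 3>2, acc = 8+1 = 9
i=3,k=3: not 3>3, acc = 9+2 = 11
i=3,k=4: not 3>4, acc = 11+2 = 13
i=3,k=5: not 3>5, acc = 13+2 = 15
i=4,k=2: 4>2, acc = 15+2 = 17
i=4,k=3: 4>3, acc = 17+1 = 18
i=4,k=4: not 4>4, acc = 18+2 = 20
i=4,k=5: not 4>5, acc = 20+2 = 22
i=5,k=2: 5>2, acc = 22+3 = 25
i=5,k=3: 5>3, acc = 25+2 = 27
i=5,k=4: 5>4, acc = 27+1 = 28
i=5,k=5: not 5>5, acc = 28+2 = 30

30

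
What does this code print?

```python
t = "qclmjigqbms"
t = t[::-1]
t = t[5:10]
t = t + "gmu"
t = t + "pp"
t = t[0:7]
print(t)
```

reverse → 'smbqgijmlcq'
slice [5:10] → 'ijmlc'
+ 'gmu' → 'ijmlcgmu'
+ 'pp' → 'ijmlcgmupp'
slice [0:7] → 'ijmlcgm'

ijmlcgm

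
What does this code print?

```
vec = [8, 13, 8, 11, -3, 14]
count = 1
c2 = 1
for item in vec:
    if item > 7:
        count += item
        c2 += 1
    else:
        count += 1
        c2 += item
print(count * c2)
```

168

item=8: >7, count = 1+8 = 9; c2=2
item=13: >7, count = 9+13 = 22; c2=3
item=8: >7, count = 22+8 = 30; c2=4
item=11: >7, count = 30+11 = 41; c2=5
item=-3: not >7, count = 41+1 = 42; c2=2
item=14: >7, count = 42+14 = 56; c2=3
count*c2 = 56*3 = 168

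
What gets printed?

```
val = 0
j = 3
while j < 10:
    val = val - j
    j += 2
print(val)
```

j=3: val = 0-3 = -3
j=5: val = (-3)-5 = -8
j=7: val = (-8)-7 = -15
j=9: val = (-15)-9 = -24

-24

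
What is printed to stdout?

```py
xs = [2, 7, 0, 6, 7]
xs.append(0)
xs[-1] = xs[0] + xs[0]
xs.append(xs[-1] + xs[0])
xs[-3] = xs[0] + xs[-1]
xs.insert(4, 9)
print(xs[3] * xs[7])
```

append 0 → [2, 7, 0, 6, 7, 0]
xs[-1] = xs[0]+xs[0] = 2+2 = 4 → [2, 7, 0, 6, 7, 4]
append xs[-1]+xs[0] = 4+2 = 6 → [2, 7, 0, 6, 7, 4, 6]
xs[-3] = xs[0]+xs[-1] = 2+6 = 8 → [2, 7, 0, 6, 8, 4, 6]
insert 9 at 4 → [2, 7, 0, 6, 9, 8, 4, 6]
xs[3]*xs[7] = 6*6 = 36

36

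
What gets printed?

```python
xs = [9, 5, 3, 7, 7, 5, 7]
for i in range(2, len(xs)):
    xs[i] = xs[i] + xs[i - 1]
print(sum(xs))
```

120

i=2: xs[2] = 3+5 = 8 → [9, 5, 8, 7, 7, 5, 7]
i=3: xs[3] = 7+8 = 15 → [9, 5, 8, 15, 7, 5, 7]
i=4: xs[4] = 7+15 = 22 → [9, 5, 8, 15, 22, 5, 7]
i=5: xs[5] = 5+22 = 27 → [9, 5, 8, 15, 22, 27, 7]
i=6: xs[6] = 7+27 = 34 → [9, 5, 8, 15, 22, 27, 34]
sum = 120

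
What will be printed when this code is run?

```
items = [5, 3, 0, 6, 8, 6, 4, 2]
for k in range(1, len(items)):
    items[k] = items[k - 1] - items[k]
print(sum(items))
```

k=1: items[1] = 5-3 = 2 → [5, 2, 0, 6, 8, 6, 4, 2]
k=2: items[2] = 2-0 = 2 → [5, 2, 2, 6, 8, 6, 4, 2]
k=3: items[3] = 2-6 = -4 → [5, 2, 2, -4, 8, 6, 4, 2]
k=4: items[4] = (-4)-8 = -12 → [5, 2, 2, -4, -12, 6, 4, 2]
k=5: items[5] = (-12)-6 = -18 → [5, 2, 2, -4, -12, -18, 4, 2]
k=6: items[6] = (-18)-4 = -22 → [5, 2, 2, -4, -12, -18, -22, 2]
k=7: items[7] = (-22)-2 = -24 → [5, 2, 2, -4, -12, -18, -22, -24]
sum = -71

-71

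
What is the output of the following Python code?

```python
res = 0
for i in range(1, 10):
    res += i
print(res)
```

i=1: res = 0+1 = 1
i=2: res = 1+2 = 3
i=3: res = 3+3 = 6
i=4: res = 6+4 = 10
i=5: res = 10+5 = 15
i=6: res = 15+6 = 21
i=7: res = 21+7 = 28
i=8: res = 28+8 = 36
i=9: res = 36+9 = 45

45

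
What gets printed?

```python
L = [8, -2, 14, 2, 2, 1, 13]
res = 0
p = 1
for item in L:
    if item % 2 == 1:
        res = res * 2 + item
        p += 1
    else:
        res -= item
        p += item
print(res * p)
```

item=8: not odd, res = 0-8 = -8; p=9
item=-2: not odd, res = (-8)-(-2) = -6; p=7
item=14: not odd, res = (-6)-14 = -20; p=21
item=2: not odd, res = (-20)-2 = -22; p=23
item=2: not odd, res = (-22)-2 = -24; p=25
item=1: odd, res = (-24)*2+1 = -47; p=26
item=13: odd, res = (-47)*2+13 = -81; p=27
res*p = (-81)*27 = -2187

-2187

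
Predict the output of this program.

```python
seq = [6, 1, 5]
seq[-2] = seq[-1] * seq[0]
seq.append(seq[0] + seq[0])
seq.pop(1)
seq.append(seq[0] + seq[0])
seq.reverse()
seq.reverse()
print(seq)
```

[6, 5, 12, 12]

seq[-2] = seq[-1]*seq[0] = 5*6 = 30 → [6, 30, 5]
append seq[0]+seq[0] = 6+6 = 12 → [6, 30, 5, 12]
pop(1) removes 30 → [6, 5, 12]
append seq[0]+seq[0] = 6+6 = 12 → [6, 5, 12, 12]
reverse → [12, 12, 5, 6]
reverse → [6, 5, 12, 12]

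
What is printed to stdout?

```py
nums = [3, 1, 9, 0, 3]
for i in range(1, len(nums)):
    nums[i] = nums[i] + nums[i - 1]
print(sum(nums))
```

49

i=1: nums[1] = 1+3 = 4 → [3, 4, 9, 0, 3]
i=2: nums[2] = 9+4 = 13 → [3, 4, 13, 0, 3]
i=3: nums[3] = 0+13 = 13 → [3, 4, 13, 13, 3]
i=4: nums[4] = 3+13 = 16 → [3, 4, 13, 13, 16]
sum = 49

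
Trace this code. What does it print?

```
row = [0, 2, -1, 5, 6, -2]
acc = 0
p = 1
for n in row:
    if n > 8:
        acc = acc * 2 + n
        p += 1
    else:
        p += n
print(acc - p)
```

n=0: not >8; p=1
n=2: not >8; p=3
n=-1: not >8; p=2
n=5: not >8; p=7
n=6: not >8; p=13
n=-2: not >8; p=11
acc-p = 0-11 = -11

-11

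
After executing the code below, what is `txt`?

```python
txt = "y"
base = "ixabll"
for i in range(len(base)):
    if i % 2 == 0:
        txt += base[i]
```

i=0: add 'i' → 'yi'
i=1: skip
i=2: add 'a' → 'yia'
i=3: skip
i=4: add 'l' → 'yial'
i=5: skip

'yial'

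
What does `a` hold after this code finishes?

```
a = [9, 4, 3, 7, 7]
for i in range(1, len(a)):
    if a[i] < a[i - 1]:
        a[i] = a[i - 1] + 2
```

i=1: 4<9, a[1] = 9+2 = 11 → [9, 11, 3, 7, 7]
i=2: 3<11, a[2] = 11+2 = 13 → [9, 11, 13, 7, 7]
i=3: 7<13, a[3] = 13+2 = 15 → [9, 11, 13, 15, 7]
i=4: 7<15, a[4] = 15+2 = 17 → [9, 11, 13, 15, 17]

[9, 11, 13, 15, 17]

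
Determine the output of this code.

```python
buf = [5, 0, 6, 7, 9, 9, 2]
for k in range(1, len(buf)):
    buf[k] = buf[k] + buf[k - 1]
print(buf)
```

[5, 5, 11, 18, 27, 36, 38]

k=1: buf[1] = 0+5 = 5 → [5, 5, 6, 7, 9, 9, 2]
k=2: buf[2] = 6+5 = 11 → [5, 5, 11, 7, 9, 9, 2]
k=3: buf[3] = 7+11 = 18 → [5, 5, 11, 18, 9, 9, 2]
k=4: buf[4] = 9+18 = 27 → [5, 5, 11, 18, 27, 9, 2]
k=5: buf[5] = 9+27 = 36 → [5, 5, 11, 18, 27, 36, 2]
k=6: buf[6] = 2+36 = 38 → [5, 5, 11, 18, 27, 36, 38]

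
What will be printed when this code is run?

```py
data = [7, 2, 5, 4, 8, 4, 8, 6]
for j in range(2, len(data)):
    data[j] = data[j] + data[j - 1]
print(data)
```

[7, 2, 7, 11, 19, 23, 31, 37]

j=2: data[2] = 5+2 = 7 → [7, 2, 7, 4, 8, 4, 8, 6]
j=3: data[3] = 4+7 = 11 → [7, 2, 7, 11, 8, 4, 8, 6]
j=4: data[4] = 8+11 = 19 → [7, 2, 7, 11, 19, 4, 8, 6]
j=5: data[5] = 4+19 = 23 → [7, 2, 7, 11, 19, 23, 8, 6]
j=6: data[6] = 8+23 = 31 → [7, 2, 7, 11, 19, 23, 31, 6]
j=7: data[7] = 6+31 = 37 → [7, 2, 7, 11, 19, 23, 31, 37]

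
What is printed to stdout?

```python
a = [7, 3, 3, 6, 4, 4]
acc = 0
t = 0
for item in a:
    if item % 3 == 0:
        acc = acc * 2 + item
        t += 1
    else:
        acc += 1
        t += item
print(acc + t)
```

52

item=7: not %3==0, acc = 0+1 = 1; t=7
item=3: %3==0, acc = 1*2+3 = 5; t=8
item=3: %3==0, acc = 5*2+3 = 13; t=9
item=6: %3==0, acc = 13*2+6 = 32; t=10
item=4: not %3==0, acc = 32+1 = 33; t=14
item=4: not %3==0, acc = 33+1 = 34; t=18
acc+t = 34+18 = 52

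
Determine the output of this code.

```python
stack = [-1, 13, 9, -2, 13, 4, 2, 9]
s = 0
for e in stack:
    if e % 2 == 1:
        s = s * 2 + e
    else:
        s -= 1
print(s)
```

151

e=-1: odd, s = 0*2+(-1) = -1
e=13: odd, s = (-1)*2+13 = 11
e=9: odd, s = 11*2+9 = 31
e=-2: not odd, s = 31-1 = 30
e=13: odd, s = 30*2+13 = 73
e=4: not odd, s = 73-1 = 72
e=2: not odd, s = 72-1 = 71
e=9: odd, s = 71*2+9 = 151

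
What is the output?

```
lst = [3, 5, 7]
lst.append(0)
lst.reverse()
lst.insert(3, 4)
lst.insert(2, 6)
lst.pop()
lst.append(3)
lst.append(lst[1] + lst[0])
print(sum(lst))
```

32

append 0 → [3, 5, 7, 0]
reverse → [0, 7, 5, 3]
insert 4 at 3 → [0, 7, 5, 4, 3]
insert 6 at 2 → [0, 7, 6, 5, 4, 3]
pop() removes 3 → [0, 7, 6, 5, 4]
append 3 → [0, 7, 6, 5, 4, 3]
append lst[1]+lst[0] = 7+0 = 7 → [0, 7, 6, 5, 4, 3, 7]
sum = 32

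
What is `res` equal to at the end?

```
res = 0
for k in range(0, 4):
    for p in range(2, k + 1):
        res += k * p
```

k=2,p=2: res = 0+4 = 4
k=3,p=2: res = 4+6 = 10
k=3,p=3: res = 10+9 = 19

19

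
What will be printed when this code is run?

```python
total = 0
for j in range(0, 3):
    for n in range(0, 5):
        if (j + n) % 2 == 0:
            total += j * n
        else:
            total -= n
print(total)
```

2

j=0,n=0: even sum, total = 0+0 = 0
j=0,n=1: odd sum, total = 0-1 = -1
j=0,n=2: even sum, total = (-1)+0 = -1
j=0,n=3: odd sum, total = (-1)-3 = -4
j=0,n=4: even sum, total = (-4)+0 = -4
j=1,n=0: odd sum, total = (-4)-0 = -4
j=1,n=1: even sum, total = (-4)+1 = -3
j=1,n=2: odd sum, total = (-3)-2 = -5
j=1,n=3: even sum, total = (-5)+3 = -2
j=1,n=4: odd sum, total = (-2)-4 = -6
j=2,n=0: even sum, total = (-6)+0 = -6
j=2,n=1: odd sum, total = (-6)-1 = -7
j=2,n=2: even sum, total = (-7)+4 = -3
j=2,n=3: odd sum, total = (-3)-3 = -6
j=2,n=4: even sum, total = (-6)+8 = 2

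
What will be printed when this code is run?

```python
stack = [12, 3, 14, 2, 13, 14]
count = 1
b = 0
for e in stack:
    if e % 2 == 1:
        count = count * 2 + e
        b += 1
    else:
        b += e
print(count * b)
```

e=12: not odd; b=12
e=3: odd, count = 1*2+3 = 5; b=13
e=14: not odd; b=27
e=2: not odd; b=29
e=13: odd, count = 5*2+13 = 23; b=30
e=14: not odd; b=44
count*b = 23*44 = 1012

1012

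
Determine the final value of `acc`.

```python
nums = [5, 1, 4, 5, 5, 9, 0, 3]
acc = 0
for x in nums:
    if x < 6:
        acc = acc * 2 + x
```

x=5: <6, acc = 0*2+5 = 5
x=1: <6, acc = 5*2+1 = 11
x=4: <6, acc = 11*2+4 = 26
x=5: <6, acc = 26*2+5 = 57
x=5: <6, acc = 57*2+5 = 119
x=9: not <6
x=0: <6, acc = 119*2+0 = 238
x=3: <6, acc = 238*2+3 = 479

479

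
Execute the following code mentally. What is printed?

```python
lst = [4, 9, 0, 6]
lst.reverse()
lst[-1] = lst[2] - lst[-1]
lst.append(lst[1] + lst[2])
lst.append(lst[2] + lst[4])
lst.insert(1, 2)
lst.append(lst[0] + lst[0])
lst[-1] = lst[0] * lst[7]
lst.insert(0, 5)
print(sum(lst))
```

126

reverse → [6, 0, 9, 4]
lst[-1] = lst[2]-lst[-1] = 9-4 = 5 → [6, 0, 9, 5]
append lst[1]+lst[2] = 0+9 = 9 → [6, 0, 9, 5, 9]
append lst[2]+lst[4] = 9+9 = 18 → [6, 0, 9, 5, 9, 18]
insert 2 at 1 → [6, 2, 0, 9, 5, 9, 18]
append lst[0]+lst[0] = 6+6 = 12 → [6, 2, 0, 9, 5, 9, 18, 12]
lst[-1] = lst[0]*lst[7] = 6*12 = 72 → [6, 2, 0, 9, 5, 9, 18, 72]
insert 5 at 0 → [5, 6, 2, 0, 9, 5, 9, 18, 72]
sum = 126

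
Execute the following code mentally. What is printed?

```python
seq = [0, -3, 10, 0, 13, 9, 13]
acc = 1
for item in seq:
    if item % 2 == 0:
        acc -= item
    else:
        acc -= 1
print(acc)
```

-13

item=0: even, acc = 1-0 = 1
item=-3: not even, acc = 1-1 = 0
item=10: even, acc = 0-10 = -10
item=0: even, acc = (-10)-0 = -10
item=13: not even, acc = (-10)-1 = -11
item=9: not even, acc = (-11)-1 = -12
item=13: not even, acc = (-12)-1 = -13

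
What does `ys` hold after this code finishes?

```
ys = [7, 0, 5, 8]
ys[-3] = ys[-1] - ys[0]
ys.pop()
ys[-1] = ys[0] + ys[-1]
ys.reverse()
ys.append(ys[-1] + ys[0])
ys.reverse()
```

[19, 7, 1, 12]

ys[-3] = ys[-1]-ys[0] = 8-7 = 1 → [7, 1, 5, 8]
pop() removes 8 → [7, 1, 5]
ys[-1] = ys[0]+ys[-1] = 7+5 = 12 → [7, 1, 12]
reverse → [12, 1, 7]
append ys[-1]+ys[0] = 7+12 = 19 → [12, 1, 7, 19]
reverse → [19, 7, 1, 12]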